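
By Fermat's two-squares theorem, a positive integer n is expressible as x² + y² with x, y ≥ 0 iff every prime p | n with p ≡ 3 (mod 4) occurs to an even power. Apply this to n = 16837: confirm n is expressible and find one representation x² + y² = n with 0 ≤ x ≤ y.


Step 1: Factor n = 16837 = 113 · 149.
Step 2: Check the mod-4 condition on each prime factor: 113 ≡ 1 (mod 4), exponent 1; 149 ≡ 1 (mod 4), exponent 1.
All primes ≡ 3 (mod 4) appear to even exponent (or don't appear), so by the two-squares theorem n IS expressible as a sum of two squares.
Step 3: Build a representation. Here n = 113 · 149 is a product of primes ≡ 1 (mod 4). Each prime p ≡ 1 (mod 4) is itself a sum of two squares; find a² by testing p − a² for a perfect square:
  113: 113 − 1² = 112, 113 − 2² = 109, 113 − 3² = 104, 113 − 4² = 97, 113 − 5² = 88, 113 − 6² = 77, 113 − 7² = 64 = 8² ⇒ 113 = 7² + 8².
  149: 149 − 1² = 148, 149 − 2² = 145, 149 − 3² = 140, 149 − 4² = 133, 149 − 5² = 124, 149 − 6² = 113, 149 − 7² = 100 = 10² ⇒ 149 = 7² + 10².
  Combine using the Brahmagupta–Fibonacci identity (a² + b²)(c² + d²) = (ac − bd)² + (ad + bc)² = (ac + bd)² + (ad − bc)²:
  113 · 149 = 16837: from (7² + 8²)(7² + 10²), take (7·7 − 8·10, 7·10 + 8·7) = (49 − 80, 70 + 56) = (-31, 126); dropping signs (only squares matter) gives (31, 126); check 31² + 126² = 961 + 15876 = 16837 ✓.
Step 4: Order so x ≤ y and verify: 31² + 126² = 961 + 15876 = 16837 = n. ✓

n = 16837 = 31² + 126² (one valid representation with x ≤ y).


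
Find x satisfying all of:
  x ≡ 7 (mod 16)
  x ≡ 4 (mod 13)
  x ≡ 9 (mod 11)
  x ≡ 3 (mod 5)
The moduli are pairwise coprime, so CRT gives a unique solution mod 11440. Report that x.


Product of moduli M = 16 · 13 · 11 · 5 = 11440.
Merge one congruence at a time:
  Start: x ≡ 7 (mod 16).
  Combine with x ≡ 4 (mod 13); new modulus lcm = 208.
    Write x = 7 + 16·t and substitute into x ≡ 4 (mod 13): 16·t ≡ 4 − 7 = -3 (mod 13).
    Reduce coefficients mod 13: 3·t ≡ 10 (mod 13).
    The inverse of 3 mod 13 is 9 (since 3·9 = 27 = 2·13 + 1), so t ≡ 9·10 = 90 ≡ 12 (mod 13).
    Then x = 7 + 16·12 = 199, valid modulo lcm(16, 13) = 208: x ≡ 199 (mod 208).
  Combine with x ≡ 9 (mod 11); new modulus lcm = 2288.
    Write x = 199 + 208·t and substitute into x ≡ 9 (mod 11): 208·t ≡ 9 − 199 = -190 (mod 11).
    Reduce coefficients mod 11: 10·t ≡ 8 (mod 11).
    The inverse of 10 mod 11 is 10 (since 10·10 = 100 = 9·11 + 1), so t ≡ 10·8 = 80 ≡ 3 (mod 11).
    Then x = 199 + 208·3 = 823, valid modulo lcm(208, 11) = 2288: x ≡ 823 (mod 2288).
  Combine with x ≡ 3 (mod 5); new modulus lcm = 11440.
    Write x = 823 + 2288·t and substitute into x ≡ 3 (mod 5): 2288·t ≡ 3 − 823 = -820 (mod 5).
    Reduce coefficients mod 5: 3·t ≡ 0 (mod 5).
    The inverse of 3 mod 5 is 2 (since 3·2 = 6 = 1·5 + 1), so t ≡ 2·0 = 0 ≡ 0 (mod 5).
    Then x = 823 + 2288·0 = 823, valid modulo lcm(2288, 5) = 11440: x ≡ 823 (mod 11440).
Verify against each original: 823 mod 16 = 7, 823 mod 13 = 4, 823 mod 11 = 9, 823 mod 5 = 3.

x ≡ 823 (mod 11440).


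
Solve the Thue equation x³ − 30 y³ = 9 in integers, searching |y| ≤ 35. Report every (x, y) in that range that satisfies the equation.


The equation is x³ - 30y³ = 9. For fixed y, x³ = 30·y³ + 9, so a solution requires the RHS to be a perfect cube.
Strategy: iterate y from -35 to 35, compute RHS = 30·y³ + 9, and check whether it is a (positive or negative) perfect cube.
Check small values of y:
  y = 0: RHS = 9 is not a perfect cube.
  y = 1: RHS = 39 is not a perfect cube.
  y = -1: RHS = -21 is not a perfect cube.
  y = 2: RHS = 249 is not a perfect cube.
  y = -2: RHS = -231 is not a perfect cube.
  y = 3: RHS = 819 is not a perfect cube.
  y = -3: RHS = -801 is not a perfect cube.
Continuing the search up to |y| = 35 finds no solutions either.
No (x, y) in the scanned range satisfies the equation.

No integer solutions with |y| ≤ 35.


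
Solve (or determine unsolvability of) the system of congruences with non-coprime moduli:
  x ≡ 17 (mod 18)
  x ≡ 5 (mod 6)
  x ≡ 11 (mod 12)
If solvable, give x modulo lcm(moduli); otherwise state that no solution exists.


Moduli 18, 6, 12 are not pairwise coprime, so CRT works modulo lcm(m_i) when all pairwise compatibility conditions hold.
Pairwise compatibility: gcd(m_i, m_j) must divide a_i - a_j for every pair.
Merge one congruence at a time:
  Start: x ≡ 17 (mod 18).
  Combine with x ≡ 5 (mod 6): gcd(18, 6) = 6; 5 - 17 = -12, which IS divisible by 6, so compatible.
    Write x = 17 + 18·t and substitute into x ≡ 5 (mod 6): 18·t ≡ 5 − 17 = -12 (mod 6).
    Divide the congruence (and modulus) by g = 6: 3·t ≡ -2 (mod 1).
    Modulo 1 every t works; take t = 0.
    Then x = 17 + 18·0 = 17, valid modulo lcm(18, 6) = 18: x ≡ 17 (mod 18).
  Combine with x ≡ 11 (mod 12): gcd(18, 12) = 6; 11 - 17 = -6, which IS divisible by 6, so compatible.
    Write x = 17 + 18·t and substitute into x ≡ 11 (mod 12): 18·t ≡ 11 − 17 = -6 (mod 12).
    Divide the congruence (and modulus) by g = 6: 3·t ≡ -1 (mod 2).
    Reduce coefficients mod 2: 1·t ≡ 1 (mod 2).
    So t ≡ 1 (mod 2).
    Then x = 17 + 18·1 = 35, valid modulo lcm(18, 12) = 36: x ≡ 35 (mod 36).
Verify: 35 mod 18 = 17, 35 mod 6 = 5, 35 mod 12 = 11.

x ≡ 35 (mod 36).


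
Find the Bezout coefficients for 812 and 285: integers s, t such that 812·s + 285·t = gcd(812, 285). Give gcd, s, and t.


Euclidean algorithm on (812, 285) — divide until remainder is 0:
  812 = 2 · 285 + 242
  285 = 1 · 242 + 43
  242 = 5 · 43 + 27
  43 = 1 · 27 + 16
  27 = 1 · 16 + 11
  16 = 1 · 11 + 5
  11 = 2 · 5 + 1
  5 = 5 · 1 + 0
gcd(812, 285) = 1.
Track Bezout coefficients alongside the remainders: start with r₀ = 812 = a·1 + b·0 (s = 1, t = 0) and r₁ = 285 = a·0 + b·1 (s = 0, t = 1); each new remainder r_{k+1} = r_{k-1} − q_k·r_k inherits s_{k+1} = s_{k-1} − q_k·s_k, t_{k+1} = t_{k-1} − q_k·t_k, so r_k = a·s_k + b·t_k at every step:
  q = 2: r = 242, s = 1 − 2·0 = 1, t = 0 − 2·1 = -2  (check: 812·1 + 285·(-2) = 242)
  q = 1: r = 43, s = 0 − 1·1 = -1, t = 1 − 1·(-2) = 3  (check: 812·(-1) + 285·3 = 43)
  q = 5: r = 27, s = 1 − 5·(-1) = 6, t = -2 − 5·3 = -17  (check: 812·6 + 285·(-17) = 27)
  q = 1: r = 16, s = -1 − 1·6 = -7, t = 3 − 1·(-17) = 20  (check: 812·(-7) + 285·20 = 16)
  q = 1: r = 11, s = 6 − 1·(-7) = 13, t = -17 − 1·20 = -37  (check: 812·13 + 285·(-37) = 11)
  q = 1: r = 5, s = -7 − 1·13 = -20, t = 20 − 1·(-37) = 57  (check: 812·(-20) + 285·57 = 5)
  q = 2: r = 1, s = 13 − 2·(-20) = 53, t = -37 − 2·57 = -151  (check: 812·53 + 285·(-151) = 1)
The row with r = 1 (the gcd) gives the Bezout coefficients s = 53, t = -151.
Result: 812 · (53) + 285 · (-151) = 1.

gcd(812, 285) = 1; s = 53, t = -151 (check: 812·53 + 285·(-151) = 1).


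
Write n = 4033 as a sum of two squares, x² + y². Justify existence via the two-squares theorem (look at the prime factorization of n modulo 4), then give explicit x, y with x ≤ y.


Step 1: Factor n = 4033 = 37 · 109.
Step 2: Check the mod-4 condition on each prime factor: 37 ≡ 1 (mod 4), exponent 1; 109 ≡ 1 (mod 4), exponent 1.
All primes ≡ 3 (mod 4) appear to even exponent (or don't appear), so by the two-squares theorem n IS expressible as a sum of two squares.
Step 3: Build a representation. Here n = 37 · 109 is a product of primes ≡ 1 (mod 4). Each prime p ≡ 1 (mod 4) is itself a sum of two squares; find a² by testing p − a² for a perfect square:
  37: 37 − 1² = 36 = 6² ⇒ 37 = 1² + 6².
  109: 109 − 1² = 108, 109 − 2² = 105, 109 − 3² = 100 = 10² ⇒ 109 = 3² + 10².
  Combine using the Brahmagupta–Fibonacci identity (a² + b²)(c² + d²) = (ac − bd)² + (ad + bc)² = (ac + bd)² + (ad − bc)²:
  37 · 109 = 4033: from (1² + 6²)(3² + 10²), take (1·3 − 6·10, 1·10 + 6·3) = (3 − 60, 10 + 18) = (-57, 28); dropping signs (only squares matter) gives (57, 28); check 57² + 28² = 3249 + 784 = 4033 ✓.
Step 4: Order so x ≤ y and verify: 28² + 57² = 784 + 3249 = 4033 = n. ✓

n = 4033 = 28² + 57² (one valid representation with x ≤ y).


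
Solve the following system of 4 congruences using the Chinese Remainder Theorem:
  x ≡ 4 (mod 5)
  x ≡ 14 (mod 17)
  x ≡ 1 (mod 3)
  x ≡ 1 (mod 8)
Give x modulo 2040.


Product of moduli M = 5 · 17 · 3 · 8 = 2040.
Merge one congruence at a time:
  Start: x ≡ 4 (mod 5).
  Combine with x ≡ 14 (mod 17); new modulus lcm = 85.
    Write x = 4 + 5·t and substitute into x ≡ 14 (mod 17): 5·t ≡ 14 − 4 = 10 (mod 17).
    The inverse of 5 mod 17 is 7 (since 5·7 = 35 = 2·17 + 1), so t ≡ 7·10 = 70 ≡ 2 (mod 17).
    Then x = 4 + 5·2 = 14, valid modulo lcm(5, 17) = 85: x ≡ 14 (mod 85).
  Combine with x ≡ 1 (mod 3); new modulus lcm = 255.
    Write x = 14 + 85·t and substitute into x ≡ 1 (mod 3): 85·t ≡ 1 − 14 = -13 (mod 3).
    Reduce coefficients mod 3: 1·t ≡ 2 (mod 3).
    So t ≡ 2 (mod 3).
    Then x = 14 + 85·2 = 184, valid modulo lcm(85, 3) = 255: x ≡ 184 (mod 255).
  Combine with x ≡ 1 (mod 8); new modulus lcm = 2040.
    Write x = 184 + 255·t and substitute into x ≡ 1 (mod 8): 255·t ≡ 1 − 184 = -183 (mod 8).
    Reduce coefficients mod 8: 7·t ≡ 1 (mod 8).
    The inverse of 7 mod 8 is 7 (since 7·7 = 49 = 6·8 + 1), so t ≡ 7·1 = 7 ≡ 7 (mod 8).
    Then x = 184 + 255·7 = 1969, valid modulo lcm(255, 8) = 2040: x ≡ 1969 (mod 2040).
Verify against each original: 1969 mod 5 = 4, 1969 mod 17 = 14, 1969 mod 3 = 1, 1969 mod 8 = 1.

x ≡ 1969 (mod 2040).


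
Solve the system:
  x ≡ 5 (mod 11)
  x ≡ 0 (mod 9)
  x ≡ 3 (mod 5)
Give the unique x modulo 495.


Moduli 11, 9, 5 are pairwise coprime; by CRT there is a unique solution modulo M = 11 · 9 · 5 = 495.
Solve pairwise, accumulating the modulus:
  Start with x ≡ 5 (mod 11).
  Combine with x ≡ 0 (mod 9): since gcd(11, 9) = 1, we get a unique residue mod 99.
    Write x = 5 + 11·t and substitute into x ≡ 0 (mod 9): 11·t ≡ 0 − 5 = -5 (mod 9).
    Reduce coefficients mod 9: 2·t ≡ 4 (mod 9).
    The inverse of 2 mod 9 is 5 (since 2·5 = 10 = 1·9 + 1), so t ≡ 5·4 = 20 ≡ 2 (mod 9).
    Then x = 5 + 11·2 = 27, valid modulo lcm(11, 9) = 99: x ≡ 27 (mod 99).
  Combine with x ≡ 3 (mod 5): since gcd(99, 5) = 1, we get a unique residue mod 495.
    Write x = 27 + 99·t and substitute into x ≡ 3 (mod 5): 99·t ≡ 3 − 27 = -24 (mod 5).
    Reduce coefficients mod 5: 4·t ≡ 1 (mod 5).
    The inverse of 4 mod 5 is 4 (since 4·4 = 16 = 3·5 + 1), so t ≡ 4·1 = 4 ≡ 4 (mod 5).
    Then x = 27 + 99·4 = 423, valid modulo lcm(99, 5) = 495: x ≡ 423 (mod 495).
Verify: 423 mod 11 = 5 ✓, 423 mod 9 = 0 ✓, 423 mod 5 = 3 ✓.

x ≡ 423 (mod 495).


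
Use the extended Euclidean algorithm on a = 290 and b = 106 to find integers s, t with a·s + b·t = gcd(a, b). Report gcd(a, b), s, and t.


Euclidean algorithm on (290, 106) — divide until remainder is 0:
  290 = 2 · 106 + 78
  106 = 1 · 78 + 28
  78 = 2 · 28 + 22
  28 = 1 · 22 + 6
  22 = 3 · 6 + 4
  6 = 1 · 4 + 2
  4 = 2 · 2 + 0
gcd(290, 106) = 2.
Track Bezout coefficients alongside the remainders: start with r₀ = 290 = a·1 + b·0 (s = 1, t = 0) and r₁ = 106 = a·0 + b·1 (s = 0, t = 1); each new remainder r_{k+1} = r_{k-1} − q_k·r_k inherits s_{k+1} = s_{k-1} − q_k·s_k, t_{k+1} = t_{k-1} − q_k·t_k, so r_k = a·s_k + b·t_k at every step:
  q = 2: r = 78, s = 1 − 2·0 = 1, t = 0 − 2·1 = -2  (check: 290·1 + 106·(-2) = 78)
  q = 1: r = 28, s = 0 − 1·1 = -1, t = 1 − 1·(-2) = 3  (check: 290·(-1) + 106·3 = 28)
  q = 2: r = 22, s = 1 − 2·(-1) = 3, t = -2 − 2·3 = -8  (check: 290·3 + 106·(-8) = 22)
  q = 1: r = 6, s = -1 − 1·3 = -4, t = 3 − 1·(-8) = 11  (check: 290·(-4) + 106·11 = 6)
  q = 3: r = 4, s = 3 − 3·(-4) = 15, t = -8 − 3·11 = -41  (check: 290·15 + 106·(-41) = 4)
  q = 1: r = 2, s = -4 − 1·15 = -19, t = 11 − 1·(-41) = 52  (check: 290·(-19) + 106·52 = 2)
The row with r = 2 (the gcd) gives the Bezout coefficients s = -19, t = 52.
Result: 290 · (-19) + 106 · (52) = 2.

gcd(290, 106) = 2; s = -19, t = 52 (check: 290·(-19) + 106·52 = 2).


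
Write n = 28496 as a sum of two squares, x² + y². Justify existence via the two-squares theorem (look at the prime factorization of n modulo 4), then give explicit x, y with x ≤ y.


Step 1: Factor n = 28496 = 2^4 · 13 · 137.
Step 2: Check the mod-4 condition on each prime factor: 2 = 2 (special); 13 ≡ 1 (mod 4), exponent 1; 137 ≡ 1 (mod 4), exponent 1.
All primes ≡ 3 (mod 4) appear to even exponent (or don't appear), so by the two-squares theorem n IS expressible as a sum of two squares.
Step 3: Build a representation. Group n = k² · m with k = 4 and m = 13 · 137 = 1781 (a product of primes ≡ 1 (mod 4)); a representation of m scales to one of n via (k·x)² + (k·y)² = k²(x² + y²). Each prime p ≡ 1 (mod 4) is itself a sum of two squares; find a² by testing p − a² for a perfect square:
  13: 13 − 1² = 12, 13 − 2² = 9 = 3² ⇒ 13 = 2² + 3².
  137: 137 − 1² = 136, 137 − 2² = 133, 137 − 3² = 128, 137 − 4² = 121 = 11² ⇒ 137 = 4² + 11².
  Combine using the Brahmagupta–Fibonacci identity (a² + b²)(c² + d²) = (ac − bd)² + (ad + bc)² = (ac + bd)² + (ad − bc)²:
  13 · 137 = 1781: from (2² + 3²)(4² + 11²), take (2·4 − 3·11, 2·11 + 3·4) = (8 − 33, 22 + 12) = (-25, 34); dropping signs (only squares matter) gives (25, 34); check 25² + 34² = 625 + 1156 = 1781 ✓.
  Scale by k = 4: (4·25, 4·34) = (100, 136).
Step 4: Order so x ≤ y and verify: 100² + 136² = 10000 + 18496 = 28496 = n. ✓

n = 28496 = 100² + 136² (one valid representation with x ≤ y).


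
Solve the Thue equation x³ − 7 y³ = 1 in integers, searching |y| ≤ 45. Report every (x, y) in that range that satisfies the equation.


The equation is x³ - 7y³ = 1. For fixed y, x³ = 7·y³ + 1, so a solution requires the RHS to be a perfect cube.
Strategy: iterate y from -45 to 45, compute RHS = 7·y³ + 1, and check whether it is a (positive or negative) perfect cube.
Check small values of y:
  y = 0: RHS = 1 = (1)³ ⇒ x = 1 works.
  y = 1: RHS = 8 = (2)³ ⇒ x = 2 works.
  y = -1: RHS = -6 is not a perfect cube.
  y = 2: RHS = 57 is not a perfect cube.
  y = -2: RHS = -55 is not a perfect cube.
  y = 3: RHS = 190 is not a perfect cube.
  y = -3: RHS = -188 is not a perfect cube.
Continuing the search up to |y| = 45 finds no further solutions beyond those listed.
Collected solutions: (1, 0), (2, 1).

Solutions (with |y| ≤ 45): (1, 0), (2, 1).


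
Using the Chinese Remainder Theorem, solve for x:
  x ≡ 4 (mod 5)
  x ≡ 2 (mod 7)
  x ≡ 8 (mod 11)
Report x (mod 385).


Moduli 5, 7, 11 are pairwise coprime; by CRT there is a unique solution modulo M = 5 · 7 · 11 = 385.
Solve pairwise, accumulating the modulus:
  Start with x ≡ 4 (mod 5).
  Combine with x ≡ 2 (mod 7): since gcd(5, 7) = 1, we get a unique residue mod 35.
    Write x = 4 + 5·t and substitute into x ≡ 2 (mod 7): 5·t ≡ 2 − 4 = -2 (mod 7).
    Reduce coefficients mod 7: 5·t ≡ 5 (mod 7).
    The inverse of 5 mod 7 is 3 (since 5·3 = 15 = 2·7 + 1), so t ≡ 3·5 = 15 ≡ 1 (mod 7).
    Then x = 4 + 5·1 = 9, valid modulo lcm(5, 7) = 35: x ≡ 9 (mod 35).
  Combine with x ≡ 8 (mod 11): since gcd(35, 11) = 1, we get a unique residue mod 385.
    Write x = 9 + 35·t and substitute into x ≡ 8 (mod 11): 35·t ≡ 8 − 9 = -1 (mod 11).
    Reduce coefficients mod 11: 2·t ≡ 10 (mod 11).
    The inverse of 2 mod 11 is 6 (since 2·6 = 12 = 1·11 + 1), so t ≡ 6·10 = 60 ≡ 5 (mod 11).
    Then x = 9 + 35·5 = 184, valid modulo lcm(35, 11) = 385: x ≡ 184 (mod 385).
Verify: 184 mod 5 = 4 ✓, 184 mod 7 = 2 ✓, 184 mod 11 = 8 ✓.

x ≡ 184 (mod 385).


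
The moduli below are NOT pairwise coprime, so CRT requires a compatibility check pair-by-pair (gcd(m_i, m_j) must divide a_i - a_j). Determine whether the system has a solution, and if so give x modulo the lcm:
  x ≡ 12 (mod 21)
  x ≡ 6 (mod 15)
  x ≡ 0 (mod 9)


Moduli 21, 15, 9 are not pairwise coprime, so CRT works modulo lcm(m_i) when all pairwise compatibility conditions hold.
Pairwise compatibility: gcd(m_i, m_j) must divide a_i - a_j for every pair.
Merge one congruence at a time:
  Start: x ≡ 12 (mod 21).
  Combine with x ≡ 6 (mod 15): gcd(21, 15) = 3; 6 - 12 = -6, which IS divisible by 3, so compatible.
    Write x = 12 + 21·t and substitute into x ≡ 6 (mod 15): 21·t ≡ 6 − 12 = -6 (mod 15).
    Divide the congruence (and modulus) by g = 3: 7·t ≡ -2 (mod 5).
    Reduce coefficients mod 5: 2·t ≡ 3 (mod 5).
    The inverse of 2 mod 5 is 3 (since 2·3 = 6 = 1·5 + 1), so t ≡ 3·3 = 9 ≡ 4 (mod 5).
    Then x = 12 + 21·4 = 96, valid modulo lcm(21, 15) = 105: x ≡ 96 (mod 105).
  Combine with x ≡ 0 (mod 9): gcd(105, 9) = 3; 0 - 96 = -96, which IS divisible by 3, so compatible.
    Write x = 96 + 105·t and substitute into x ≡ 0 (mod 9): 105·t ≡ 0 − 96 = -96 (mod 9).
    Divide the congruence (and modulus) by g = 3: 35·t ≡ -32 (mod 3).
    Reduce coefficients mod 3: 2·t ≡ 1 (mod 3).
    The inverse of 2 mod 3 is 2 (since 2·2 = 4 = 1·3 + 1), so t ≡ 2·1 = 2 ≡ 2 (mod 3).
    Then x = 96 + 105·2 = 306, valid modulo lcm(105, 9) = 315: x ≡ 306 (mod 315).
Verify: 306 mod 21 = 12, 306 mod 15 = 6, 306 mod 9 = 0.

x ≡ 306 (mod 315).


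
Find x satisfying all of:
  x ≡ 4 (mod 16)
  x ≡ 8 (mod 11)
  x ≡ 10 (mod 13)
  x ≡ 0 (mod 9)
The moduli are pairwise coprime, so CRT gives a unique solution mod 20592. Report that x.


Product of moduli M = 16 · 11 · 13 · 9 = 20592.
Merge one congruence at a time:
  Start: x ≡ 4 (mod 16).
  Combine with x ≡ 8 (mod 11); new modulus lcm = 176.
    Write x = 4 + 16·t and substitute into x ≡ 8 (mod 11): 16·t ≡ 8 − 4 = 4 (mod 11).
    Reduce coefficients mod 11: 5·t ≡ 4 (mod 11).
    The inverse of 5 mod 11 is 9 (since 5·9 = 45 = 4·11 + 1), so t ≡ 9·4 = 36 ≡ 3 (mod 11).
    Then x = 4 + 16·3 = 52, valid modulo lcm(16, 11) = 176: x ≡ 52 (mod 176).
  Combine with x ≡ 10 (mod 13); new modulus lcm = 2288.
    Write x = 52 + 176·t and substitute into x ≡ 10 (mod 13): 176·t ≡ 10 − 52 = -42 (mod 13).
    Reduce coefficients mod 13: 7·t ≡ 10 (mod 13).
    The inverse of 7 mod 13 is 2 (since 7·2 = 14 = 1·13 + 1), so t ≡ 2·10 = 20 ≡ 7 (mod 13).
    Then x = 52 + 176·7 = 1284, valid modulo lcm(176, 13) = 2288: x ≡ 1284 (mod 2288).
  Combine with x ≡ 0 (mod 9); new modulus lcm = 20592.
    Write x = 1284 + 2288·t and substitute into x ≡ 0 (mod 9): 2288·t ≡ 0 − 1284 = -1284 (mod 9).
    Reduce coefficients mod 9: 2·t ≡ 3 (mod 9).
    The inverse of 2 mod 9 is 5 (since 2·5 = 10 = 1·9 + 1), so t ≡ 5·3 = 15 ≡ 6 (mod 9).
    Then x = 1284 + 2288·6 = 15012, valid modulo lcm(2288, 9) = 20592: x ≡ 15012 (mod 20592).
Verify against each original: 15012 mod 16 = 4, 15012 mod 11 = 8, 15012 mod 13 = 10, 15012 mod 9 = 0.

x ≡ 15012 (mod 20592).


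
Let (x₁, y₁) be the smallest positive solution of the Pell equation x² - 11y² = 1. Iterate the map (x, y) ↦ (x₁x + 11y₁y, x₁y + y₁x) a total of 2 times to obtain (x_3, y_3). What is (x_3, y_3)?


Step 1: Find the fundamental solution (x₁, y₁) of x² - 11y² = 1.
  Expand √11 as a continued fraction. a₀ = ⌊√11⌋ = 3; iterate m_{k+1} = d_k·a_k − m_k, d_{k+1} = (11 − m_{k+1}²)/d_k, a_{k+1} = ⌊(a₀ + m_{k+1})/d_{k+1}⌋ (starting m₀ = 0, d₀ = 1), with convergents p_k = a_k·p_{k-1} + p_{k-2}, q_k = a_k·q_{k-1} + q_{k-2} (p₋₁ = 1, q₋₁ = 0):
  k = 0: a₀ = 3; p₀/q₀ = 3/1; p₀² − 11·q₀² = 9 − 11 = -2.
  k = 1: m = 3, d = 2, a = ⌊(3 + 3)/2⌋ = 3; p/q = (3·3 + 1)/(3·1 + 0) = 10/3; p² − 11·q² = 100 − 99 = 1.
  The first convergent with p² − 11·q² = 1 gives the fundamental solution (x₁, y₁) = (10, 3).
Step 2: Apply the recurrence (x_{n+1}, y_{n+1}) = (x₁x_n + 11y₁y_n, x₁y_n + y₁x_n) repeatedly.
  From (x_1, y_1) = (10, 3): x_2 = 10·10 + 11·3·3 = 199; y_2 = 10·3 + 3·10 = 60.
  From (x_2, y_2) = (199, 60): x_3 = 10·199 + 11·3·60 = 3970; y_3 = 10·60 + 3·199 = 1197.
Step 3: Verify x_3² - 11·y_3² = 15760900 - 15760899 = 1 (should be 1). ✓

(x_1, y_1) = (10, 3); (x_3, y_3) = (3970, 1197).


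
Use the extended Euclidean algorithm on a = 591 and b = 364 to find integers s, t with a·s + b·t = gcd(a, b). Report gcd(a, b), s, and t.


Euclidean algorithm on (591, 364) — divide until remainder is 0:
  591 = 1 · 364 + 227
  364 = 1 · 227 + 137
  227 = 1 · 137 + 90
  137 = 1 · 90 + 47
  90 = 1 · 47 + 43
  47 = 1 · 43 + 4
  43 = 10 · 4 + 3
  4 = 1 · 3 + 1
  3 = 3 · 1 + 0
gcd(591, 364) = 1.
Track Bezout coefficients alongside the remainders: start with r₀ = 591 = a·1 + b·0 (s = 1, t = 0) and r₁ = 364 = a·0 + b·1 (s = 0, t = 1); each new remainder r_{k+1} = r_{k-1} − q_k·r_k inherits s_{k+1} = s_{k-1} − q_k·s_k, t_{k+1} = t_{k-1} − q_k·t_k, so r_k = a·s_k + b·t_k at every step:
  q = 1: r = 227, s = 1 − 1·0 = 1, t = 0 − 1·1 = -1  (check: 591·1 + 364·(-1) = 227)
  q = 1: r = 137, s = 0 − 1·1 = -1, t = 1 − 1·(-1) = 2  (check: 591·(-1) + 364·2 = 137)
  q = 1: r = 90, s = 1 − 1·(-1) = 2, t = -1 − 1·2 = -3  (check: 591·2 + 364·(-3) = 90)
  q = 1: r = 47, s = -1 − 1·2 = -3, t = 2 − 1·(-3) = 5  (check: 591·(-3) + 364·5 = 47)
  q = 1: r = 43, s = 2 − 1·(-3) = 5, t = -3 − 1·5 = -8  (check: 591·5 + 364·(-8) = 43)
  q = 1: r = 4, s = -3 − 1·5 = -8, t = 5 − 1·(-8) = 13  (check: 591·(-8) + 364·13 = 4)
  q = 10: r = 3, s = 5 − 10·(-8) = 85, t = -8 − 10·13 = -138  (check: 591·85 + 364·(-138) = 3)
  q = 1: r = 1, s = -8 − 1·85 = -93, t = 13 − 1·(-138) = 151  (check: 591·(-93) + 364·151 = 1)
The row with r = 1 (the gcd) gives the Bezout coefficients s = -93, t = 151.
Result: 591 · (-93) + 364 · (151) = 1.

gcd(591, 364) = 1; s = -93, t = 151 (check: 591·(-93) + 364·151 = 1).


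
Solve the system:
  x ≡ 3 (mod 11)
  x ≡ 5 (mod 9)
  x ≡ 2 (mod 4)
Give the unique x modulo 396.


Moduli 11, 9, 4 are pairwise coprime; by CRT there is a unique solution modulo M = 11 · 9 · 4 = 396.
Solve pairwise, accumulating the modulus:
  Start with x ≡ 3 (mod 11).
  Combine with x ≡ 5 (mod 9): since gcd(11, 9) = 1, we get a unique residue mod 99.
    Write x = 3 + 11·t and substitute into x ≡ 5 (mod 9): 11·t ≡ 5 − 3 = 2 (mod 9).
    Reduce coefficients mod 9: 2·t ≡ 2 (mod 9).
    The inverse of 2 mod 9 is 5 (since 2·5 = 10 = 1·9 + 1), so t ≡ 5·2 = 10 ≡ 1 (mod 9).
    Then x = 3 + 11·1 = 14, valid modulo lcm(11, 9) = 99: x ≡ 14 (mod 99).
  Combine with x ≡ 2 (mod 4): since gcd(99, 4) = 1, we get a unique residue mod 396.
    Write x = 14 + 99·t and substitute into x ≡ 2 (mod 4): 99·t ≡ 2 − 14 = -12 (mod 4).
    Reduce coefficients mod 4: 3·t ≡ 0 (mod 4).
    The inverse of 3 mod 4 is 3 (since 3·3 = 9 = 2·4 + 1), so t ≡ 3·0 = 0 ≡ 0 (mod 4).
    Then x = 14 + 99·0 = 14, valid modulo lcm(99, 4) = 396: x ≡ 14 (mod 396).
Verify: 14 mod 11 = 3 ✓, 14 mod 9 = 5 ✓, 14 mod 4 = 2 ✓.

x ≡ 14 (mod 396).


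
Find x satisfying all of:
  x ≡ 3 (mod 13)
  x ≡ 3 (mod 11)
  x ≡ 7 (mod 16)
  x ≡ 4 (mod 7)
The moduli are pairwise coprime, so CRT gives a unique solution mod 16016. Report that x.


Product of moduli M = 13 · 11 · 16 · 7 = 16016.
Merge one congruence at a time:
  Start: x ≡ 3 (mod 13).
  Combine with x ≡ 3 (mod 11); new modulus lcm = 143.
    Write x = 3 + 13·t and substitute into x ≡ 3 (mod 11): 13·t ≡ 3 − 3 = 0 (mod 11).
    Reduce coefficients mod 11: 2·t ≡ 0 (mod 11).
    The inverse of 2 mod 11 is 6 (since 2·6 = 12 = 1·11 + 1), so t ≡ 6·0 = 0 ≡ 0 (mod 11).
    Then x = 3 + 13·0 = 3, valid modulo lcm(13, 11) = 143: x ≡ 3 (mod 143).
  Combine with x ≡ 7 (mod 16); new modulus lcm = 2288.
    Write x = 3 + 143·t and substitute into x ≡ 7 (mod 16): 143·t ≡ 7 − 3 = 4 (mod 16).
    Reduce coefficients mod 16: 15·t ≡ 4 (mod 16).
    The inverse of 15 mod 16 is 15 (since 15·15 = 225 = 14·16 + 1), so t ≡ 15·4 = 60 ≡ 12 (mod 16).
    Then x = 3 + 143·12 = 1719, valid modulo lcm(143, 16) = 2288: x ≡ 1719 (mod 2288).
  Combine with x ≡ 4 (mod 7); new modulus lcm = 16016.
    Write x = 1719 + 2288·t and substitute into x ≡ 4 (mod 7): 2288·t ≡ 4 − 1719 = -1715 (mod 7).
    Reduce coefficients mod 7: 6·t ≡ 0 (mod 7).
    The inverse of 6 mod 7 is 6 (since 6·6 = 36 = 5·7 + 1), so t ≡ 6·0 = 0 ≡ 0 (mod 7).
    Then x = 1719 + 2288·0 = 1719, valid modulo lcm(2288, 7) = 16016: x ≡ 1719 (mod 16016).
Verify against each original: 1719 mod 13 = 3, 1719 mod 11 = 3, 1719 mod 16 = 7, 1719 mod 7 = 4.

x ≡ 1719 (mod 16016).


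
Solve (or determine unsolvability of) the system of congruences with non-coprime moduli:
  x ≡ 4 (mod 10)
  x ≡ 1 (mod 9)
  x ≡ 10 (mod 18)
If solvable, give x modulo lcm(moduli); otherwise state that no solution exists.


Moduli 10, 9, 18 are not pairwise coprime, so CRT works modulo lcm(m_i) when all pairwise compatibility conditions hold.
Pairwise compatibility: gcd(m_i, m_j) must divide a_i - a_j for every pair.
Merge one congruence at a time:
  Start: x ≡ 4 (mod 10).
  Combine with x ≡ 1 (mod 9): gcd(10, 9) = 1; 1 - 4 = -3, which IS divisible by 1, so compatible.
    Write x = 4 + 10·t and substitute into x ≡ 1 (mod 9): 10·t ≡ 1 − 4 = -3 (mod 9).
    Reduce coefficients mod 9: 1·t ≡ 6 (mod 9).
    So t ≡ 6 (mod 9).
    Then x = 4 + 10·6 = 64, valid modulo lcm(10, 9) = 90: x ≡ 64 (mod 90).
  Combine with x ≡ 10 (mod 18): gcd(90, 18) = 18; 10 - 64 = -54, which IS divisible by 18, so compatible.
    Write x = 64 + 90·t and substitute into x ≡ 10 (mod 18): 90·t ≡ 10 − 64 = -54 (mod 18).
    Divide the congruence (and modulus) by g = 18: 5·t ≡ -3 (mod 1).
    Modulo 1 every t works; take t = 0.
    Then x = 64 + 90·0 = 64, valid modulo lcm(90, 18) = 90: x ≡ 64 (mod 90).
Verify: 64 mod 10 = 4, 64 mod 9 = 1, 64 mod 18 = 10.

x ≡ 64 (mod 90).


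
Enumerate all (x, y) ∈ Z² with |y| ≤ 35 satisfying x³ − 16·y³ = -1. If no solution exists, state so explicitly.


The equation is x³ - 16y³ = -1. For fixed y, x³ = 16·y³ − 1, so a solution requires the RHS to be a perfect cube.
Strategy: iterate y from -35 to 35, compute RHS = 16·y³ − 1, and check whether it is a (positive or negative) perfect cube.
Check small values of y:
  y = 0: RHS = -1 = (-1)³ ⇒ x = -1 works.
  y = 1: RHS = 15 is not a perfect cube.
  y = -1: RHS = -17 is not a perfect cube.
  y = 2: RHS = 127 is not a perfect cube.
  y = -2: RHS = -129 is not a perfect cube.
  y = 3: RHS = 431 is not a perfect cube.
  y = -3: RHS = -433 is not a perfect cube.
Continuing the search up to |y| = 35 finds no further solutions beyond those listed.
Collected solutions: (-1, 0).

Solutions (with |y| ≤ 35): (-1, 0).


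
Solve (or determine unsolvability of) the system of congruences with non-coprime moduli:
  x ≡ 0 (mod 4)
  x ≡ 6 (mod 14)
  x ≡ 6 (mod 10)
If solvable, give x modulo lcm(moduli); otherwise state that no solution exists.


Moduli 4, 14, 10 are not pairwise coprime, so CRT works modulo lcm(m_i) when all pairwise compatibility conditions hold.
Pairwise compatibility: gcd(m_i, m_j) must divide a_i - a_j for every pair.
Merge one congruence at a time:
  Start: x ≡ 0 (mod 4).
  Combine with x ≡ 6 (mod 14): gcd(4, 14) = 2; 6 - 0 = 6, which IS divisible by 2, so compatible.
    Write x = 0 + 4·t and substitute into x ≡ 6 (mod 14): 4·t ≡ 6 − 0 = 6 (mod 14).
    Divide the congruence (and modulus) by g = 2: 2·t ≡ 3 (mod 7).
    The inverse of 2 mod 7 is 4 (since 2·4 = 8 = 1·7 + 1), so t ≡ 4·3 = 12 ≡ 5 (mod 7).
    Then x = 0 + 4·5 = 20, valid modulo lcm(4, 14) = 28: x ≡ 20 (mod 28).
  Combine with x ≡ 6 (mod 10): gcd(28, 10) = 2; 6 - 20 = -14, which IS divisible by 2, so compatible.
    Write x = 20 + 28·t and substitute into x ≡ 6 (mod 10): 28·t ≡ 6 − 20 = -14 (mod 10).
    Divide the congruence (and modulus) by g = 2: 14·t ≡ -7 (mod 5).
    Reduce coefficients mod 5: 4·t ≡ 3 (mod 5).
    The inverse of 4 mod 5 is 4 (since 4·4 = 16 = 3·5 + 1), so t ≡ 4·3 = 12 ≡ 2 (mod 5).
    Then x = 20 + 28·2 = 76, valid modulo lcm(28, 10) = 140: x ≡ 76 (mod 140).
Verify: 76 mod 4 = 0, 76 mod 14 = 6, 76 mod 10 = 6.

x ≡ 76 (mod 140).


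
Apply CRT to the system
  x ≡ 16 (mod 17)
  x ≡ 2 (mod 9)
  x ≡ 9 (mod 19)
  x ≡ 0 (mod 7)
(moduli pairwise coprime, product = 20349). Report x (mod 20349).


Product of moduli M = 17 · 9 · 19 · 7 = 20349.
Merge one congruence at a time:
  Start: x ≡ 16 (mod 17).
  Combine with x ≡ 2 (mod 9); new modulus lcm = 153.
    Write x = 16 + 17·t and substitute into x ≡ 2 (mod 9): 17·t ≡ 2 − 16 = -14 (mod 9).
    Reduce coefficients mod 9: 8·t ≡ 4 (mod 9).
    The inverse of 8 mod 9 is 8 (since 8·8 = 64 = 7·9 + 1), so t ≡ 8·4 = 32 ≡ 5 (mod 9).
    Then x = 16 + 17·5 = 101, valid modulo lcm(17, 9) = 153: x ≡ 101 (mod 153).
  Combine with x ≡ 9 (mod 19); new modulus lcm = 2907.
    Write x = 101 + 153·t and substitute into x ≡ 9 (mod 19): 153·t ≡ 9 − 101 = -92 (mod 19).
    Reduce coefficients mod 19: 1·t ≡ 3 (mod 19).
    So t ≡ 3 (mod 19).
    Then x = 101 + 153·3 = 560, valid modulo lcm(153, 19) = 2907: x ≡ 560 (mod 2907).
  Combine with x ≡ 0 (mod 7); new modulus lcm = 20349.
    Write x = 560 + 2907·t and substitute into x ≡ 0 (mod 7): 2907·t ≡ 0 − 560 = -560 (mod 7).
    Reduce coefficients mod 7: 2·t ≡ 0 (mod 7).
    The inverse of 2 mod 7 is 4 (since 2·4 = 8 = 1·7 + 1), so t ≡ 4·0 = 0 ≡ 0 (mod 7).
    Then x = 560 + 2907·0 = 560, valid modulo lcm(2907, 7) = 20349: x ≡ 560 (mod 20349).
Verify against each original: 560 mod 17 = 16, 560 mod 9 = 2, 560 mod 19 = 9, 560 mod 7 = 0.

x ≡ 560 (mod 20349).


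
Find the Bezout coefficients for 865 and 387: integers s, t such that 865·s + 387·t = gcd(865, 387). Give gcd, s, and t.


Euclidean algorithm on (865, 387) — divide until remainder is 0:
  865 = 2 · 387 + 91
  387 = 4 · 91 + 23
  91 = 3 · 23 + 22
  23 = 1 · 22 + 1
  22 = 22 · 1 + 0
gcd(865, 387) = 1.
Track Bezout coefficients alongside the remainders: start with r₀ = 865 = a·1 + b·0 (s = 1, t = 0) and r₁ = 387 = a·0 + b·1 (s = 0, t = 1); each new remainder r_{k+1} = r_{k-1} − q_k·r_k inherits s_{k+1} = s_{k-1} − q_k·s_k, t_{k+1} = t_{k-1} − q_k·t_k, so r_k = a·s_k + b·t_k at every step:
  q = 2: r = 91, s = 1 − 2·0 = 1, t = 0 − 2·1 = -2  (check: 865·1 + 387·(-2) = 91)
  q = 4: r = 23, s = 0 − 4·1 = -4, t = 1 − 4·(-2) = 9  (check: 865·(-4) + 387·9 = 23)
  q = 3: r = 22, s = 1 − 3·(-4) = 13, t = -2 − 3·9 = -29  (check: 865·13 + 387·(-29) = 22)
  q = 1: r = 1, s = -4 − 1·13 = -17, t = 9 − 1·(-29) = 38  (check: 865·(-17) + 387·38 = 1)
The row with r = 1 (the gcd) gives the Bezout coefficients s = -17, t = 38.
Result: 865 · (-17) + 387 · (38) = 1.

gcd(865, 387) = 1; s = -17, t = 38 (check: 865·(-17) + 387·38 = 1).


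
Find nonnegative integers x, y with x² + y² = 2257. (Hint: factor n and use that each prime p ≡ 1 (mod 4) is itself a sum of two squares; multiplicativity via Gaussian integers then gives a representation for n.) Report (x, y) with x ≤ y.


Step 1: Factor n = 2257 = 37 · 61.
Step 2: Check the mod-4 condition on each prime factor: 37 ≡ 1 (mod 4), exponent 1; 61 ≡ 1 (mod 4), exponent 1.
All primes ≡ 3 (mod 4) appear to even exponent (or don't appear), so by the two-squares theorem n IS expressible as a sum of two squares.
Step 3: Build a representation. Here n = 37 · 61 is a product of primes ≡ 1 (mod 4). Each prime p ≡ 1 (mod 4) is itself a sum of two squares; find a² by testing p − a² for a perfect square:
  37: 37 − 1² = 36 = 6² ⇒ 37 = 1² + 6².
  61: 61 − 1² = 60, 61 − 2² = 57, 61 − 3² = 52, 61 − 4² = 45, 61 − 5² = 36 = 6² ⇒ 61 = 5² + 6².
  Combine using the Brahmagupta–Fibonacci identity (a² + b²)(c² + d²) = (ac − bd)² + (ad + bc)² = (ac + bd)² + (ad − bc)²:
  37 · 61 = 2257: from (1² + 6²)(5² + 6²), take (1·5 − 6·6, 1·6 + 6·5) = (5 − 36, 6 + 30) = (-31, 36); dropping signs (only squares matter) gives (31, 36); check 31² + 36² = 961 + 1296 = 2257 ✓.
Step 4: Order so x ≤ y and verify: 31² + 36² = 961 + 1296 = 2257 = n. ✓

n = 2257 = 31² + 36² (one valid representation with x ≤ y).


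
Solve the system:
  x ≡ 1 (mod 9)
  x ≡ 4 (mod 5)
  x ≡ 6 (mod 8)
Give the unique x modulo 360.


Moduli 9, 5, 8 are pairwise coprime; by CRT there is a unique solution modulo M = 9 · 5 · 8 = 360.
Solve pairwise, accumulating the modulus:
  Start with x ≡ 1 (mod 9).
  Combine with x ≡ 4 (mod 5): since gcd(9, 5) = 1, we get a unique residue mod 45.
    Write x = 1 + 9·t and substitute into x ≡ 4 (mod 5): 9·t ≡ 4 − 1 = 3 (mod 5).
    Reduce coefficients mod 5: 4·t ≡ 3 (mod 5).
    The inverse of 4 mod 5 is 4 (since 4·4 = 16 = 3·5 + 1), so t ≡ 4·3 = 12 ≡ 2 (mod 5).
    Then x = 1 + 9·2 = 19, valid modulo lcm(9, 5) = 45: x ≡ 19 (mod 45).
  Combine with x ≡ 6 (mod 8): since gcd(45, 8) = 1, we get a unique residue mod 360.
    Write x = 19 + 45·t and substitute into x ≡ 6 (mod 8): 45·t ≡ 6 − 19 = -13 (mod 8).
    Reduce coefficients mod 8: 5·t ≡ 3 (mod 8).
    The inverse of 5 mod 8 is 5 (since 5·5 = 25 = 3·8 + 1), so t ≡ 5·3 = 15 ≡ 7 (mod 8).
    Then x = 19 + 45·7 = 334, valid modulo lcm(45, 8) = 360: x ≡ 334 (mod 360).
Verify: 334 mod 9 = 1 ✓, 334 mod 5 = 4 ✓, 334 mod 8 = 6 ✓.

x ≡ 334 (mod 360).


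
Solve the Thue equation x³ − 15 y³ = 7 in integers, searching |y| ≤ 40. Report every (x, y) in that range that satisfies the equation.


The equation is x³ - 15y³ = 7. For fixed y, x³ = 15·y³ + 7, so a solution requires the RHS to be a perfect cube.
Strategy: iterate y from -40 to 40, compute RHS = 15·y³ + 7, and check whether it is a (positive or negative) perfect cube.
Check small values of y:
  y = 0: RHS = 7 is not a perfect cube.
  y = 1: RHS = 22 is not a perfect cube.
  y = -1: RHS = -8 = (-2)³ ⇒ x = -2 works.
  y = 2: RHS = 127 is not a perfect cube.
  y = -2: RHS = -113 is not a perfect cube.
  y = 3: RHS = 412 is not a perfect cube.
  y = -3: RHS = -398 is not a perfect cube.
Continuing the search up to |y| = 40 finds no further solutions beyond those listed.
Collected solutions: (-2, -1).

Solutions (with |y| ≤ 40): (-2, -1).


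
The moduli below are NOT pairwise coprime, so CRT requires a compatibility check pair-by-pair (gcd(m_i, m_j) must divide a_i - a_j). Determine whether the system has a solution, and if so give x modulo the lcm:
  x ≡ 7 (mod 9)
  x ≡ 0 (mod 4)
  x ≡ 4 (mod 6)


Moduli 9, 4, 6 are not pairwise coprime, so CRT works modulo lcm(m_i) when all pairwise compatibility conditions hold.
Pairwise compatibility: gcd(m_i, m_j) must divide a_i - a_j for every pair.
Merge one congruence at a time:
  Start: x ≡ 7 (mod 9).
  Combine with x ≡ 0 (mod 4): gcd(9, 4) = 1; 0 - 7 = -7, which IS divisible by 1, so compatible.
    Write x = 7 + 9·t and substitute into x ≡ 0 (mod 4): 9·t ≡ 0 − 7 = -7 (mod 4).
    Reduce coefficients mod 4: 1·t ≡ 1 (mod 4).
    So t ≡ 1 (mod 4).
    Then x = 7 + 9·1 = 16, valid modulo lcm(9, 4) = 36: x ≡ 16 (mod 36).
  Combine with x ≡ 4 (mod 6): gcd(36, 6) = 6; 4 - 16 = -12, which IS divisible by 6, so compatible.
    Write x = 16 + 36·t and substitute into x ≡ 4 (mod 6): 36·t ≡ 4 − 16 = -12 (mod 6).
    Divide the congruence (and modulus) by g = 6: 6·t ≡ -2 (mod 1).
    Modulo 1 every t works; take t = 0.
    Then x = 16 + 36·0 = 16, valid modulo lcm(36, 6) = 36: x ≡ 16 (mod 36).
Verify: 16 mod 9 = 7, 16 mod 4 = 0, 16 mod 6 = 4.

x ≡ 16 (mod 36).


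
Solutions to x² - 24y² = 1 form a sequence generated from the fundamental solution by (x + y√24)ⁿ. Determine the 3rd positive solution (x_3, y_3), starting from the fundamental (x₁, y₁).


Step 1: Find the fundamental solution (x₁, y₁) of x² - 24y² = 1.
  Expand √24 as a continued fraction. a₀ = ⌊√24⌋ = 4; iterate m_{k+1} = d_k·a_k − m_k, d_{k+1} = (24 − m_{k+1}²)/d_k, a_{k+1} = ⌊(a₀ + m_{k+1})/d_{k+1}⌋ (starting m₀ = 0, d₀ = 1), with convergents p_k = a_k·p_{k-1} + p_{k-2}, q_k = a_k·q_{k-1} + q_{k-2} (p₋₁ = 1, q₋₁ = 0):
  k = 0: a₀ = 4; p₀/q₀ = 4/1; p₀² − 24·q₀² = 16 − 24 = -8.
  k = 1: m = 4, d = 8, a = ⌊(4 + 4)/8⌋ = 1; p/q = (1·4 + 1)/(1·1 + 0) = 5/1; p² − 24·q² = 25 − 24 = 1.
  The first convergent with p² − 24·q² = 1 gives the fundamental solution (x₁, y₁) = (5, 1).
Step 2: Apply the recurrence (x_{n+1}, y_{n+1}) = (x₁x_n + 24y₁y_n, x₁y_n + y₁x_n) repeatedly.
  From (x_1, y_1) = (5, 1): x_2 = 5·5 + 24·1·1 = 49; y_2 = 5·1 + 1·5 = 10.
  From (x_2, y_2) = (49, 10): x_3 = 5·49 + 24·1·10 = 485; y_3 = 5·10 + 1·49 = 99.
Step 3: Verify x_3² - 24·y_3² = 235225 - 235224 = 1 (should be 1). ✓

(x_1, y_1) = (5, 1); (x_3, y_3) = (485, 99).


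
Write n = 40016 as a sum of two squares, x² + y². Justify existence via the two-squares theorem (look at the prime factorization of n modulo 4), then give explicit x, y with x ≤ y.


Step 1: Factor n = 40016 = 2^4 · 41 · 61.
Step 2: Check the mod-4 condition on each prime factor: 2 = 2 (special); 41 ≡ 1 (mod 4), exponent 1; 61 ≡ 1 (mod 4), exponent 1.
All primes ≡ 3 (mod 4) appear to even exponent (or don't appear), so by the two-squares theorem n IS expressible as a sum of two squares.
Step 3: Build a representation. Group n = k² · m with k = 4 and m = 41 · 61 = 2501 (a product of primes ≡ 1 (mod 4)); a representation of m scales to one of n via (k·x)² + (k·y)² = k²(x² + y²). Each prime p ≡ 1 (mod 4) is itself a sum of two squares; find a² by testing p − a² for a perfect square:
  41: 41 − 1² = 40, 41 − 2² = 37, 41 − 3² = 32, 41 − 4² = 25 = 5² ⇒ 41 = 4² + 5².
  61: 61 − 1² = 60, 61 − 2² = 57, 61 − 3² = 52, 61 − 4² = 45, 61 − 5² = 36 = 6² ⇒ 61 = 5² + 6².
  Combine using the Brahmagupta–Fibonacci identity (a² + b²)(c² + d²) = (ac − bd)² + (ad + bc)² = (ac + bd)² + (ad − bc)²:
  41 · 61 = 2501: from (4² + 5²)(5² + 6²), take (4·5 − 5·6, 4·6 + 5·5) = (20 − 30, 24 + 25) = (-10, 49); dropping signs (only squares matter) gives (10, 49); check 10² + 49² = 100 + 2401 = 2501 ✓.
  Scale by k = 4: (4·10, 4·49) = (40, 196).
Step 4: Order so x ≤ y and verify: 40² + 196² = 1600 + 38416 = 40016 = n. ✓

n = 40016 = 40² + 196² (one valid representation with x ≤ y).


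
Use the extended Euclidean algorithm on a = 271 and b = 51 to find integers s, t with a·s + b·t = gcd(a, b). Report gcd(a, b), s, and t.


Euclidean algorithm on (271, 51) — divide until remainder is 0:
  271 = 5 · 51 + 16
  51 = 3 · 16 + 3
  16 = 5 · 3 + 1
  3 = 3 · 1 + 0
gcd(271, 51) = 1.
Track Bezout coefficients alongside the remainders: start with r₀ = 271 = a·1 + b·0 (s = 1, t = 0) and r₁ = 51 = a·0 + b·1 (s = 0, t = 1); each new remainder r_{k+1} = r_{k-1} − q_k·r_k inherits s_{k+1} = s_{k-1} − q_k·s_k, t_{k+1} = t_{k-1} − q_k·t_k, so r_k = a·s_k + b·t_k at every step:
  q = 5: r = 16, s = 1 − 5·0 = 1, t = 0 − 5·1 = -5  (check: 271·1 + 51·(-5) = 16)
  q = 3: r = 3, s = 0 − 3·1 = -3, t = 1 − 3·(-5) = 16  (check: 271·(-3) + 51·16 = 3)
  q = 5: r = 1, s = 1 − 5·(-3) = 16, t = -5 − 5·16 = -85  (check: 271·16 + 51·(-85) = 1)
The row with r = 1 (the gcd) gives the Bezout coefficients s = 16, t = -85.
Result: 271 · (16) + 51 · (-85) = 1.

gcd(271, 51) = 1; s = 16, t = -85 (check: 271·16 + 51·(-85) = 1).


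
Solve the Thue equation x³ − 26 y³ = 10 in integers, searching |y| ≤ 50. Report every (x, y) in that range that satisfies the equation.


The equation is x³ - 26y³ = 10. For fixed y, x³ = 26·y³ + 10, so a solution requires the RHS to be a perfect cube.
Strategy: iterate y from -50 to 50, compute RHS = 26·y³ + 10, and check whether it is a (positive or negative) perfect cube.
Check small values of y:
  y = 0: RHS = 10 is not a perfect cube.
  y = 1: RHS = 36 is not a perfect cube.
  y = -1: RHS = -16 is not a perfect cube.
  y = 2: RHS = 218 is not a perfect cube.
  y = -2: RHS = -198 is not a perfect cube.
  y = 3: RHS = 712 is not a perfect cube.
  y = -3: RHS = -692 is not a perfect cube.
Continuing the search up to |y| = 50 finds no solutions either.
No (x, y) in the scanned range satisfies the equation.

No integer solutions with |y| ≤ 50.
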